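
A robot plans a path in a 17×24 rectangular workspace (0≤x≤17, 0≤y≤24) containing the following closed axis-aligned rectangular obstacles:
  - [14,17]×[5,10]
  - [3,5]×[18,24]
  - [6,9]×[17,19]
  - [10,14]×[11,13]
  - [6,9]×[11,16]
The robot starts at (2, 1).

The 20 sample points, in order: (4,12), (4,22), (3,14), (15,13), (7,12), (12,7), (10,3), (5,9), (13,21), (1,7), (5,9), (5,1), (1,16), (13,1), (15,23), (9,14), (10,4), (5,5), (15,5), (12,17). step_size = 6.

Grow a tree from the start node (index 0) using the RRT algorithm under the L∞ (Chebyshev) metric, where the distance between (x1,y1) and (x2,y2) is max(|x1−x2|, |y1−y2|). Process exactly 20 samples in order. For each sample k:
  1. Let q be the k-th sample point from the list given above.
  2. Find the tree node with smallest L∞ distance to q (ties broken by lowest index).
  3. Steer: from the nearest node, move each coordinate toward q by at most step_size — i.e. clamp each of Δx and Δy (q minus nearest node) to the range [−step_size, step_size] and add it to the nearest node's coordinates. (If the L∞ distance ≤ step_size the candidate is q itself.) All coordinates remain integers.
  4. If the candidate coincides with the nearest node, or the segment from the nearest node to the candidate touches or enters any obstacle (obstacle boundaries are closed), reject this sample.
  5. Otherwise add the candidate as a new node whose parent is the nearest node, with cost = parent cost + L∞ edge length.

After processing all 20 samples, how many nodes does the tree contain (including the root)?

1. q=(4,12) nearest=0 d=11 new=(4,7) → add node 1 parent=0 cost=6
2. q=(4,22) nearest=1 d=15 new=(4,13) → add node 2 parent=1 cost=12
3. q=(3,14) nearest=2 d=1 new=(3,14) → add node 3 parent=2 cost=13
4. q=(15,13) nearest=1 d=11 new=(10,13) → blocked by [10,14]×[11,13], reject
5. q=(7,12) nearest=2 d=3 new=(7,12) → blocked by [6,9]×[11,16], reject
6. q=(12,7) nearest=1 d=8 new=(10,7) → add node 4 parent=1 cost=12
7. q=(10,3) nearest=4 d=4 new=(10,3) → add node 5 parent=4 cost=16
8. q=(5,9) nearest=1 d=2 new=(5,9) → add node 6 parent=1 cost=8
9. q=(13,21) nearest=2 d=9 new=(10,19) → blocked by [6,9]×[17,19], reject
10. q=(1,7) nearest=1 d=3 new=(1,7) → add node 7 parent=1 cost=9
11. q=(5,9) nearest=6 d=0 → coincident, reject
12. q=(5,1) nearest=0 d=3 new=(5,1) → add node 8 parent=0 cost=3
13. q=(1,16) nearest=3 d=2 new=(1,16) → add node 9 parent=3 cost=15
14. q=(13,1) nearest=5 d=3 new=(13,1) → add node 10 parent=5 cost=19
15. q=(15,23) nearest=2 d=11 new=(10,19) → blocked by [6,9]×[17,19], reject
16. q=(9,14) nearest=2 d=5 new=(9,14) → blocked by [6,9]×[11,16], reject
17. q=(10,4) nearest=5 d=1 new=(10,4) → add node 11 parent=5 cost=17
18. q=(5,5) nearest=1 d=2 new=(5,5) → add node 12 parent=1 cost=8
19. q=(15,5) nearest=10 d=4 new=(15,5) → blocked by [14,17]×[5,10], reject
20. q=(12,17) nearest=2 d=8 new=(10,17) → blocked by [6,9]×[11,16], reject

Node count: 13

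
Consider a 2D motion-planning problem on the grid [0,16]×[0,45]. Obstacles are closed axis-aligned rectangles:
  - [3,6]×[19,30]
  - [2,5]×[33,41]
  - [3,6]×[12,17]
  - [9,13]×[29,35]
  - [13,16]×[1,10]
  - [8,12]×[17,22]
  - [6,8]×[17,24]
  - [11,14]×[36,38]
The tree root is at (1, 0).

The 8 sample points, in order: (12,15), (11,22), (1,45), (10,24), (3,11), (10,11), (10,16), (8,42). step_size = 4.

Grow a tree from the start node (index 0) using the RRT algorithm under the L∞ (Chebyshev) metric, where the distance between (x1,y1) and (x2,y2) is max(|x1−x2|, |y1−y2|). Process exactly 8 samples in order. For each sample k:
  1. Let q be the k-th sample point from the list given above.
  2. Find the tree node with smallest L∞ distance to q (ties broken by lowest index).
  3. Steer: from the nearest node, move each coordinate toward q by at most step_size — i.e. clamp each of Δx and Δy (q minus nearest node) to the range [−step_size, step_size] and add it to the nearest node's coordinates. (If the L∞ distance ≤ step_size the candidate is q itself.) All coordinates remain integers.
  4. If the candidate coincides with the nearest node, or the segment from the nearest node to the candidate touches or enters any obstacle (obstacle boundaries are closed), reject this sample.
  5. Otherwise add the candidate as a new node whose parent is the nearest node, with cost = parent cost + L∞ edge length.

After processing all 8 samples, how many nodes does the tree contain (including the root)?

Node count: 7

1. q=(12,15) nearest=0 d=15 new=(5,4) → add node 1 parent=0 cost=4
2. q=(11,22) nearest=1 d=18 new=(9,8) → add node 2 parent=1 cost=8
3. q=(1,45) nearest=2 d=37 new=(5,12) → blocked by [3,6]×[12,17], reject
4. q=(10,24) nearest=2 d=16 new=(10,12) → add node 3 parent=2 cost=12
5. q=(3,11) nearest=2 d=6 new=(5,11) → add node 4 parent=2 cost=12
6. q=(10,11) nearest=3 d=1 new=(10,11) → add node 5 parent=3 cost=13
7. q=(10,16) nearest=3 d=4 new=(10,16) → add node 6 parent=3 cost=16
8. q=(8,42) nearest=6 d=26 new=(8,20) → blocked by [8,12]×[17,22], reject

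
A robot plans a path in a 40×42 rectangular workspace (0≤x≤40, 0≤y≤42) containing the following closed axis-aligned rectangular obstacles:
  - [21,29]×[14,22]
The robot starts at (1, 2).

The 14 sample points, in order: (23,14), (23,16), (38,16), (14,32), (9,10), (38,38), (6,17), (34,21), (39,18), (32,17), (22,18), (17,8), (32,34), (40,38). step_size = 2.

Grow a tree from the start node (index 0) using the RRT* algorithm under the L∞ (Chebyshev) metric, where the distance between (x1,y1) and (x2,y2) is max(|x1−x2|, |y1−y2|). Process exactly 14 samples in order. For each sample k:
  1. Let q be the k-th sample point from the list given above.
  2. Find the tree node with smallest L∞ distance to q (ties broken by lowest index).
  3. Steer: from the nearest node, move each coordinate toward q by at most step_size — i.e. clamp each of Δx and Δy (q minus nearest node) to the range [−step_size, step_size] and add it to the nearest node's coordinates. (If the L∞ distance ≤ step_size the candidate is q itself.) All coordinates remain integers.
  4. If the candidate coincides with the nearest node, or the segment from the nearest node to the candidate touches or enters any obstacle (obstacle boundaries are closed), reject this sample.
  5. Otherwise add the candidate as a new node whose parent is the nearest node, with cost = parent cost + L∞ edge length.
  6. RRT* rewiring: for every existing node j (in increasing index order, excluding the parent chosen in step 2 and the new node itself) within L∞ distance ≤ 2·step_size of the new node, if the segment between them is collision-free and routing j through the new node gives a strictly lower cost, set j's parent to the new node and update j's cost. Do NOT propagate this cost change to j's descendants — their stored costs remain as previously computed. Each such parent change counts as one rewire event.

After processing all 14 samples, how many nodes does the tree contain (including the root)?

1. q=(23,14) nearest=0 d=22 new=(3,4) → add node 1 parent=0 cost=2
2. q=(23,16) nearest=1 d=20 new=(5,6) → add node 2 parent=1 cost=4
3. q=(38,16) nearest=2 d=33 new=(7,8) → add node 3 parent=2 cost=6
4. q=(14,32) nearest=3 d=24 new=(9,10) → add node 4 parent=3 cost=8
5. q=(9,10) nearest=4 d=0 → coincident, reject
6. q=(38,38) nearest=4 d=29 new=(11,12) → add node 5 parent=4 cost=10
7. q=(6,17) nearest=5 d=5 new=(9,14) → add node 6 parent=5 cost=12
8. q=(34,21) nearest=5 d=23 new=(13,14) → add node 7 parent=5 cost=12
9. q=(39,18) nearest=7 d=26 new=(15,16) → add node 8 parent=7 cost=14
10. q=(32,17) nearest=8 d=17 new=(17,17) → add node 9 parent=8 cost=16
11. q=(22,18) nearest=9 d=5 new=(19,18) → add node 10 parent=9 cost=18
12. q=(17,8) nearest=5 d=6 new=(13,10) → add node 11 parent=5 cost=12
13. q=(32,34) nearest=10 d=16 new=(21,20) → blocked by [21,29]×[14,22], reject
14. q=(40,38) nearest=10 d=21 new=(21,20) → blocked by [21,29]×[14,22], reject

Node count: 12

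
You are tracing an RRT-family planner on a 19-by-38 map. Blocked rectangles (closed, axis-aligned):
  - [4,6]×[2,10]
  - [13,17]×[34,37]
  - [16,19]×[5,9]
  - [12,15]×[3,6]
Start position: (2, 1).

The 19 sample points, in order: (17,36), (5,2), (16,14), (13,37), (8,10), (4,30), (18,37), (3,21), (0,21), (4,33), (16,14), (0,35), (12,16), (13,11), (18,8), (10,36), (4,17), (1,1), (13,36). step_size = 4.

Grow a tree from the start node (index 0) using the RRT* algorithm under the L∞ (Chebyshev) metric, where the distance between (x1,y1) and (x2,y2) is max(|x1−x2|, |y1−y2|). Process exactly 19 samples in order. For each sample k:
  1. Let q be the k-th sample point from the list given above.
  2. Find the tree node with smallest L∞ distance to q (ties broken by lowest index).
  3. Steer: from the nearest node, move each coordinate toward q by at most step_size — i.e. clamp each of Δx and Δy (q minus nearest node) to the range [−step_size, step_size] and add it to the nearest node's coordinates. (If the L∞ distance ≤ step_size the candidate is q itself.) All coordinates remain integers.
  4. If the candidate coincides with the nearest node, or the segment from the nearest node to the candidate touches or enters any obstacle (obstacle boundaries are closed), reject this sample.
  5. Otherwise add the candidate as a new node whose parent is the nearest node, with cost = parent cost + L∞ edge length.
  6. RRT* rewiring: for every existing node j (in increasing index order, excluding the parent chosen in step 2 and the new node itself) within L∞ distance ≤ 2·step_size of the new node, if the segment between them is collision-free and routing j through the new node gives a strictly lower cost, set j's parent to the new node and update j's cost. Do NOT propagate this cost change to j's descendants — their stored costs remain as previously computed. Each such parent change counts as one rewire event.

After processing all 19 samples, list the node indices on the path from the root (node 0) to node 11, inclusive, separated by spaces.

Path: 0 1 2 3 4 5 8 11

1. q=(17,36) nearest=0 d=35 new=(6,5) → blocked by [4,6]×[2,10], reject
2. q=(5,2) nearest=0 d=3 new=(5,2) → blocked by [4,6]×[2,10], reject
3. q=(16,14) nearest=0 d=14 new=(6,5) → blocked by [4,6]×[2,10], reject
4. q=(13,37) nearest=0 d=36 new=(6,5) → blocked by [4,6]×[2,10], reject
5. q=(8,10) nearest=0 d=9 new=(6,5) → blocked by [4,6]×[2,10], reject
6. q=(4,30) nearest=0 d=29 new=(4,5) → blocked by [4,6]×[2,10], reject
7. q=(18,37) nearest=0 d=36 new=(6,5) → blocked by [4,6]×[2,10], reject
8. q=(3,21) nearest=0 d=20 new=(3,5) → add node 1 parent=0 cost=4
9. q=(0,21) nearest=1 d=16 new=(0,9) → add node 2 parent=1 cost=8
10. q=(4,33) nearest=2 d=24 new=(4,13) → add node 3 parent=2 cost=12
11. q=(16,14) nearest=3 d=12 new=(8,14) → add node 4 parent=3 cost=16
12. q=(0,35) nearest=4 d=21 new=(4,18) → add node 5 parent=4 cost=20
13. q=(12,16) nearest=4 d=4 new=(12,16) → add node 6 parent=4 cost=20
14. q=(13,11) nearest=4 d=5 new=(12,11) → add node 7 parent=4 cost=20
15. q=(18,8) nearest=7 d=6 new=(16,8) → blocked by [16,19]×[5,9], reject
16. q=(10,36) nearest=5 d=18 new=(8,22) → add node 8 parent=5 cost=24
17. q=(4,17) nearest=5 d=1 new=(4,17) → add node 9 parent=5 cost=21
18. q=(1,1) nearest=0 d=1 new=(1,1) → add node 10 parent=0 cost=1
19. q=(13,36) nearest=8 d=14 new=(12,26) → add node 11 parent=8 cost=28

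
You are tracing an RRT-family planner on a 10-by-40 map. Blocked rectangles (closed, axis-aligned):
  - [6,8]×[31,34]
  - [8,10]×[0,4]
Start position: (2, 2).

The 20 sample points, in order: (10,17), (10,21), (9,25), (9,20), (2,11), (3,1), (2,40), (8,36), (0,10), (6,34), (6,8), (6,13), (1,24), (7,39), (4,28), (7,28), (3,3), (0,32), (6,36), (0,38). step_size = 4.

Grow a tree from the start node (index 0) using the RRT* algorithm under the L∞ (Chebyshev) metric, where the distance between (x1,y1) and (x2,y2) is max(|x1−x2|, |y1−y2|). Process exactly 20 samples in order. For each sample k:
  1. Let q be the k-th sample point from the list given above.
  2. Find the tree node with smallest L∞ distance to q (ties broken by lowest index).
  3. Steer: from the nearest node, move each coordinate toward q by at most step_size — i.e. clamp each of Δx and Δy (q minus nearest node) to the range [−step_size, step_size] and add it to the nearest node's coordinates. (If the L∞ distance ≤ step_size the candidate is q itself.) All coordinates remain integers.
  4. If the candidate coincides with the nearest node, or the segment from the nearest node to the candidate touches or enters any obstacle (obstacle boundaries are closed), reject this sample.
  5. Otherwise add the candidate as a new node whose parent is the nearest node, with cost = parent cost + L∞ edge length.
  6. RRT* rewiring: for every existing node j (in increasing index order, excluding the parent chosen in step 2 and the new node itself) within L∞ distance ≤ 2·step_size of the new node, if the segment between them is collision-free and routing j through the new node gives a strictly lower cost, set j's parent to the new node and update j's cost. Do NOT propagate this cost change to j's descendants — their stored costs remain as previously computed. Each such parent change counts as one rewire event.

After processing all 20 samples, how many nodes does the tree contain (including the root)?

1. q=(10,17) nearest=0 d=15 new=(6,6) → add node 1 parent=0 cost=4
2. q=(10,21) nearest=1 d=15 new=(10,10) → add node 2 parent=1 cost=8
3. q=(9,25) nearest=2 d=15 new=(9,14) → add node 3 parent=2 cost=12
4. q=(9,20) nearest=3 d=6 new=(9,18) → add node 4 parent=3 cost=16
5. q=(2,11) nearest=1 d=5 new=(2,10) → add node 5 parent=1 cost=8
6. q=(3,1) nearest=0 d=1 new=(3,1) → add node 6 parent=0 cost=1
7. q=(2,40) nearest=4 d=22 new=(5,22) → add node 7 parent=4 cost=20
8. q=(8,36) nearest=7 d=14 new=(8,26) → add node 8 parent=7 cost=24
9. q=(0,10) nearest=5 d=2 new=(0,10) → add node 9 parent=5 cost=10
10. q=(6,34) nearest=8 d=8 new=(6,30) → add node 10 parent=8 cost=28
11. q=(6,8) nearest=1 d=2 new=(6,8) → add node 11 parent=1 cost=6
12. q=(6,13) nearest=3 d=3 new=(6,13) → add node 12 parent=3 cost=15
13. q=(1,24) nearest=7 d=4 new=(1,24) → add node 13 parent=7 cost=24
14. q=(7,39) nearest=10 d=9 new=(7,34) → blocked by [6,8]×[31,34], reject
15. q=(4,28) nearest=10 d=2 new=(4,28) → add node 14 parent=10 cost=30
16. q=(7,28) nearest=8 d=2 new=(7,28) → add node 15 parent=8 cost=26; rewire 14→15 (29<30)
17. q=(3,3) nearest=0 d=1 new=(3,3) → add node 16 parent=0 cost=1; rewire 9→16 (8<10)
18. q=(0,32) nearest=14 d=4 new=(0,32) → add node 17 parent=14 cost=33
19. q=(6,36) nearest=10 d=6 new=(6,34) → blocked by [6,8]×[31,34], reject
20. q=(0,38) nearest=17 d=6 new=(0,36) → add node 18 parent=17 cost=37

Node count: 19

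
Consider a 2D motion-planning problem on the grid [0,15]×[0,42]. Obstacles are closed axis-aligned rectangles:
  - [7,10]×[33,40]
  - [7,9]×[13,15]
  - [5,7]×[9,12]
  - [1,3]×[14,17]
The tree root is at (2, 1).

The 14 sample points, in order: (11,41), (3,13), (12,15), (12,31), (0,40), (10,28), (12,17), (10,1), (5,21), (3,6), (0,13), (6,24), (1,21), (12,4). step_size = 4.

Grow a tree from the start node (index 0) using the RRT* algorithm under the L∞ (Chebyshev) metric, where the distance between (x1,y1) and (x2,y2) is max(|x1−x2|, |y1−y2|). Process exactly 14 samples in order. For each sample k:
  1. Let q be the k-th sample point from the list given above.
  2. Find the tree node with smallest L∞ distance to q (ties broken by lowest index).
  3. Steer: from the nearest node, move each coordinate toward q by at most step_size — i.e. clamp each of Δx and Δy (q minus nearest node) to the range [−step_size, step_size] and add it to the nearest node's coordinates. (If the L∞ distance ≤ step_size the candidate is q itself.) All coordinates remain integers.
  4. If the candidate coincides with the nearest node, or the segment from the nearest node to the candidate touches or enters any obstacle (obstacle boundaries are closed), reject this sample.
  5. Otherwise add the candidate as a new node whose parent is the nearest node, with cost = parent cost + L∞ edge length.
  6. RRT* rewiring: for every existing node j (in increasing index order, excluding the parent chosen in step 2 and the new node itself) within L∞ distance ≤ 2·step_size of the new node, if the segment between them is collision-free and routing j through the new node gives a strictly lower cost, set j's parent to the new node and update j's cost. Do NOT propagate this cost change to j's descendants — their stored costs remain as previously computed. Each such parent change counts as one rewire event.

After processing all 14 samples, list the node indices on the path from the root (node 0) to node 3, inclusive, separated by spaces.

Path: 0 1 2 3

1. q=(11,41) nearest=0 d=40 new=(6,5) → add node 1 parent=0 cost=4
2. q=(3,13) nearest=1 d=8 new=(3,9) → add node 2 parent=1 cost=8
3. q=(12,15) nearest=2 d=9 new=(7,13) → blocked by [7,9]×[13,15], reject
4. q=(12,31) nearest=2 d=22 new=(7,13) → blocked by [7,9]×[13,15], reject
5. q=(0,40) nearest=2 d=31 new=(0,13) → add node 3 parent=2 cost=12
6. q=(10,28) nearest=3 d=15 new=(4,17) → blocked by [1,3]×[14,17], reject
7. q=(12,17) nearest=2 d=9 new=(7,13) → blocked by [7,9]×[13,15], reject
8. q=(10,1) nearest=1 d=4 new=(10,1) → add node 4 parent=1 cost=8
9. q=(5,21) nearest=3 d=8 new=(4,17) → blocked by [1,3]×[14,17], reject
10. q=(3,6) nearest=1 d=3 new=(3,6) → add node 5 parent=1 cost=7
11. q=(0,13) nearest=3 d=0 → coincident, reject
12. q=(6,24) nearest=3 d=11 new=(4,17) → blocked by [1,3]×[14,17], reject
13. q=(1,21) nearest=3 d=8 new=(1,17) → blocked by [1,3]×[14,17], reject
14. q=(12,4) nearest=4 d=3 new=(12,4) → add node 6 parent=4 cost=11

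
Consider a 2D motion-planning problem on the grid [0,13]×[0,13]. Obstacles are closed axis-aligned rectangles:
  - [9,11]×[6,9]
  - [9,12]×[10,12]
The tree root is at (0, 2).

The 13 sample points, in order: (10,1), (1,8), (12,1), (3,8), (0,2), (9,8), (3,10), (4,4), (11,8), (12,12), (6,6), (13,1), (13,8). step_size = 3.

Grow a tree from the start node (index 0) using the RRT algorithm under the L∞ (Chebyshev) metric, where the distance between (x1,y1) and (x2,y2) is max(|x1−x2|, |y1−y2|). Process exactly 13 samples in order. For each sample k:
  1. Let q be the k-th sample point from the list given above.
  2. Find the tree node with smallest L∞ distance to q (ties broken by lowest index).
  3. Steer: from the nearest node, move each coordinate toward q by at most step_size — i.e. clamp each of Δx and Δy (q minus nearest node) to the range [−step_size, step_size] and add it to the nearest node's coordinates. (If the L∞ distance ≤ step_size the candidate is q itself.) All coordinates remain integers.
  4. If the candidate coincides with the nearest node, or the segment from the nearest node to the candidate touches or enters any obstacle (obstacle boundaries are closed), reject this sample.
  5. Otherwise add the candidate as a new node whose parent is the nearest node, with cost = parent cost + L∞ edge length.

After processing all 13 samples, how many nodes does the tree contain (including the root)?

1. q=(10,1) nearest=0 d=10 new=(3,1) → add node 1 parent=0 cost=3
2. q=(1,8) nearest=0 d=6 new=(1,5) → add node 2 parent=0 cost=3
3. q=(12,1) nearest=1 d=9 new=(6,1) → add node 3 parent=1 cost=6
4. q=(3,8) nearest=2 d=3 new=(3,8) → add node 4 parent=2 cost=6
5. q=(0,2) nearest=0 d=0 → coincident, reject
6. q=(9,8) nearest=4 d=6 new=(6,8) → add node 5 parent=4 cost=9
7. q=(3,10) nearest=4 d=2 new=(3,10) → add node 6 parent=4 cost=8
8. q=(4,4) nearest=1 d=3 new=(4,4) → add node 7 parent=1 cost=6
9. q=(11,8) nearest=5 d=5 new=(9,8) → blocked by [9,11]×[6,9], reject
10. q=(12,12) nearest=5 d=6 new=(9,11) → blocked by [9,12]×[10,12], reject
11. q=(6,6) nearest=5 d=2 new=(6,6) → add node 8 parent=5 cost=11
12. q=(13,1) nearest=3 d=7 new=(9,1) → add node 9 parent=3 cost=9
13. q=(13,8) nearest=3 d=7 new=(9,4) → add node 10 parent=3 cost=9

Node count: 11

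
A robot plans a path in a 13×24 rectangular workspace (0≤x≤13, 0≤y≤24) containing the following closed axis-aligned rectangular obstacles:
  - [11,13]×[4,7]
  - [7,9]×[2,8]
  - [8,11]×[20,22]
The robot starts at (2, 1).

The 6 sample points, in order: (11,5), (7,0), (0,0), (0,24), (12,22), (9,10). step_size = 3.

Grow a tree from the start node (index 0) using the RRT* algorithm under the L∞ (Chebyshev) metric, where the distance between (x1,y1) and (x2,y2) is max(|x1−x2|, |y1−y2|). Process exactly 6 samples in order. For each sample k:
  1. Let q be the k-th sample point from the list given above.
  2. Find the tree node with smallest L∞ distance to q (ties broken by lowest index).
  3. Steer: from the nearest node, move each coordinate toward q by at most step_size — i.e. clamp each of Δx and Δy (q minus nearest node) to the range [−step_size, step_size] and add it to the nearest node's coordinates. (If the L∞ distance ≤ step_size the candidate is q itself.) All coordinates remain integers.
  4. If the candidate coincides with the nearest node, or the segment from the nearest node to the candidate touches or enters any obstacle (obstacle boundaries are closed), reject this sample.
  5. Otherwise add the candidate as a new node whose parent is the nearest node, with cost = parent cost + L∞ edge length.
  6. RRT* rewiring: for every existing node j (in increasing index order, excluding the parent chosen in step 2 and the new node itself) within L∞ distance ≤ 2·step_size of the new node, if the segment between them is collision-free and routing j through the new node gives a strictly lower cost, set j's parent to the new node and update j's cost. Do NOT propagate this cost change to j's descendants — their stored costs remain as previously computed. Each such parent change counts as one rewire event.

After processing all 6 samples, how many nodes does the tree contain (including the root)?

Node count: 7

1. q=(11,5) nearest=0 d=9 new=(5,4) → add node 1 parent=0 cost=3
2. q=(7,0) nearest=1 d=4 new=(7,1) → add node 2 parent=1 cost=6
3. q=(0,0) nearest=0 d=2 new=(0,0) → add node 3 parent=0 cost=2
4. q=(0,24) nearest=1 d=20 new=(2,7) → add node 4 parent=1 cost=6
5. q=(12,22) nearest=4 d=15 new=(5,10) → add node 5 parent=4 cost=9
6. q=(9,10) nearest=5 d=4 new=(8,10) → add node 6 parent=5 cost=12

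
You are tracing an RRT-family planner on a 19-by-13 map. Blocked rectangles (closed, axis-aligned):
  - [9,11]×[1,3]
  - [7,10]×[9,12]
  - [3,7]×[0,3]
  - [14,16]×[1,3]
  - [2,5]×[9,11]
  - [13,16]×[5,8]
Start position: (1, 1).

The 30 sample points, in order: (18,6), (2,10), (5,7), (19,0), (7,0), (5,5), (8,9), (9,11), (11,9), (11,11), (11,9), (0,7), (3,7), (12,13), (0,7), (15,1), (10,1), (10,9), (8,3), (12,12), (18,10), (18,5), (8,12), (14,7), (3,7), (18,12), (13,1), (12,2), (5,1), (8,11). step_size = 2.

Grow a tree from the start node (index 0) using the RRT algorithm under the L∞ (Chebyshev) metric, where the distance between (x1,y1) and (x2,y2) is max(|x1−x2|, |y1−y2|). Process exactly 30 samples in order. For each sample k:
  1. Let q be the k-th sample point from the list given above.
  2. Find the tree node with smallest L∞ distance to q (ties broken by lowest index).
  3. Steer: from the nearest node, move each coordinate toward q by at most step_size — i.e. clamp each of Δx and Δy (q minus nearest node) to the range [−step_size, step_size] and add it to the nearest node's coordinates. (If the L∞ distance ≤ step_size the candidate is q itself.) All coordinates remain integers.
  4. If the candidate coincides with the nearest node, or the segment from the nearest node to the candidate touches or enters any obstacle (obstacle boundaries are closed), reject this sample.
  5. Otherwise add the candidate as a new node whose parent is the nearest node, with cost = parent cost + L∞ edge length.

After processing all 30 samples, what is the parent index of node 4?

1. q=(18,6) nearest=0 d=17 new=(3,3) → blocked by [3,7]×[0,3], reject
2. q=(2,10) nearest=0 d=9 new=(2,3) → add node 1 parent=0 cost=2
3. q=(5,7) nearest=1 d=4 new=(4,5) → add node 2 parent=1 cost=4
4. q=(19,0) nearest=2 d=15 new=(6,3) → blocked by [3,7]×[0,3], reject
5. q=(7,0) nearest=1 d=5 new=(4,1) → blocked by [3,7]×[0,3], reject
6. q=(5,5) nearest=2 d=1 new=(5,5) → add node 3 parent=2 cost=5
7. q=(8,9) nearest=2 d=4 new=(6,7) → add node 4 parent=2 cost=6
8. q=(9,11) nearest=4 d=4 new=(8,9) → blocked by [7,10]×[9,12], reject
9. q=(11,9) nearest=4 d=5 new=(8,9) → blocked by [7,10]×[9,12], reject
10. q=(11,11) nearest=4 d=5 new=(8,9) → blocked by [7,10]×[9,12], reject
11. q=(11,9) nearest=4 d=5 new=(8,9) → blocked by [7,10]×[9,12], reject
12. q=(0,7) nearest=1 d=4 new=(0,5) → add node 5 parent=1 cost=4
13. q=(3,7) nearest=2 d=2 new=(3,7) → add node 6 parent=2 cost=6
14. q=(12,13) nearest=4 d=6 new=(8,9) → blocked by [7,10]×[9,12], reject
15. q=(0,7) nearest=5 d=2 new=(0,7) → add node 7 parent=5 cost=6
16. q=(15,1) nearest=4 d=9 new=(8,5) → add node 8 parent=4 cost=8
17. q=(10,1) nearest=8 d=4 new=(10,3) → blocked by [9,11]×[1,3], reject
18. q=(10,9) nearest=4 d=4 new=(8,9) → blocked by [7,10]×[9,12], reject
19. q=(8,3) nearest=8 d=2 new=(8,3) → add node 9 parent=8 cost=10
20. q=(12,12) nearest=4 d=6 new=(8,9) → blocked by [7,10]×[9,12], reject
21. q=(18,10) nearest=8 d=10 new=(10,7) → add node 10 parent=8 cost=10
22. q=(18,5) nearest=10 d=8 new=(12,5) → add node 11 parent=10 cost=12
23. q=(8,12) nearest=4 d=5 new=(8,9) → blocked by [7,10]×[9,12], reject
24. q=(14,7) nearest=11 d=2 new=(14,7) → blocked by [13,16]×[5,8], reject
25. q=(3,7) nearest=6 d=0 → coincident, reject
26. q=(18,12) nearest=11 d=7 new=(14,7) → blocked by [13,16]×[5,8], reject
27. q=(13,1) nearest=11 d=4 new=(13,3) → add node 12 parent=11 cost=14
28. q=(12,2) nearest=12 d=1 new=(12,2) → add node 13 parent=12 cost=15
29. q=(5,1) nearest=1 d=3 new=(4,1) → blocked by [3,7]×[0,3], reject
30. q=(8,11) nearest=4 d=4 new=(8,9) → blocked by [7,10]×[9,12], reject

Parent of node 4: 2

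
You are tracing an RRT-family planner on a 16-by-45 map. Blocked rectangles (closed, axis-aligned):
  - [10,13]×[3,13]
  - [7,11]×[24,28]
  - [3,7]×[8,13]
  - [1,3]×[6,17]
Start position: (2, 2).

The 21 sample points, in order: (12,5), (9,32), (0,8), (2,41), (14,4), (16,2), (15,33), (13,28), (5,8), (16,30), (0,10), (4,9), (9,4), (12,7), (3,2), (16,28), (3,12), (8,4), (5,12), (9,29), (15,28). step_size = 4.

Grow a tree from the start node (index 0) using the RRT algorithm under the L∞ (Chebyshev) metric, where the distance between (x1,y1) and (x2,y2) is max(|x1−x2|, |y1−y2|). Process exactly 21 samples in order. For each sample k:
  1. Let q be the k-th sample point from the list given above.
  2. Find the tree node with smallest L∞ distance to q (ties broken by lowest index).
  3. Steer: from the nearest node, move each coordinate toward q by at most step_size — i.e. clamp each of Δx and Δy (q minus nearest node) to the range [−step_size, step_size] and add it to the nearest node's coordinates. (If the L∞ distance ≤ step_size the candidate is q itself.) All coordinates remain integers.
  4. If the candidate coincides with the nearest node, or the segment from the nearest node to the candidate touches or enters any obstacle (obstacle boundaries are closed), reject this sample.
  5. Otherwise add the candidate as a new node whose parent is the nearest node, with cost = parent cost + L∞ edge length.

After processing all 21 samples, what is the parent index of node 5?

1. q=(12,5) nearest=0 d=10 new=(6,5) → add node 1 parent=0 cost=4
2. q=(9,32) nearest=1 d=27 new=(9,9) → add node 2 parent=1 cost=8
3. q=(0,8) nearest=0 d=6 new=(0,6) → add node 3 parent=0 cost=4
4. q=(2,41) nearest=2 d=32 new=(5,13) → blocked by [3,7]×[8,13], reject
5. q=(14,4) nearest=2 d=5 new=(13,5) → blocked by [10,13]×[3,13], reject
6. q=(16,2) nearest=2 d=7 new=(13,5) → blocked by [10,13]×[3,13], reject
7. q=(15,33) nearest=2 d=24 new=(13,13) → blocked by [10,13]×[3,13], reject
8. q=(13,28) nearest=2 d=19 new=(13,13) → blocked by [10,13]×[3,13], reject
9. q=(5,8) nearest=1 d=3 new=(5,8) → blocked by [3,7]×[8,13], reject
10. q=(16,30) nearest=2 d=21 new=(13,13) → blocked by [10,13]×[3,13], reject
11. q=(0,10) nearest=3 d=4 new=(0,10) → add node 4 parent=3 cost=8
12. q=(4,9) nearest=1 d=4 new=(4,9) → blocked by [3,7]×[8,13], reject
13. q=(9,4) nearest=1 d=3 new=(9,4) → add node 5 parent=1 cost=7
14. q=(12,7) nearest=2 d=3 new=(12,7) → blocked by [10,13]×[3,13], reject
15. q=(3,2) nearest=0 d=1 new=(3,2) → add node 6 parent=0 cost=1
16. q=(16,28) nearest=4 d=18 new=(4,14) → blocked by [3,7]×[8,13], reject
17. q=(3,12) nearest=4 d=3 new=(3,12) → blocked by [3,7]×[8,13], reject
18. q=(8,4) nearest=5 d=1 new=(8,4) → add node 7 parent=5 cost=8
19. q=(5,12) nearest=2 d=4 new=(5,12) → blocked by [3,7]×[8,13], reject
20. q=(9,29) nearest=4 d=19 new=(4,14) → blocked by [3,7]×[8,13], reject
21. q=(15,28) nearest=4 d=18 new=(4,14) → blocked by [3,7]×[8,13], reject

Parent of node 5: 1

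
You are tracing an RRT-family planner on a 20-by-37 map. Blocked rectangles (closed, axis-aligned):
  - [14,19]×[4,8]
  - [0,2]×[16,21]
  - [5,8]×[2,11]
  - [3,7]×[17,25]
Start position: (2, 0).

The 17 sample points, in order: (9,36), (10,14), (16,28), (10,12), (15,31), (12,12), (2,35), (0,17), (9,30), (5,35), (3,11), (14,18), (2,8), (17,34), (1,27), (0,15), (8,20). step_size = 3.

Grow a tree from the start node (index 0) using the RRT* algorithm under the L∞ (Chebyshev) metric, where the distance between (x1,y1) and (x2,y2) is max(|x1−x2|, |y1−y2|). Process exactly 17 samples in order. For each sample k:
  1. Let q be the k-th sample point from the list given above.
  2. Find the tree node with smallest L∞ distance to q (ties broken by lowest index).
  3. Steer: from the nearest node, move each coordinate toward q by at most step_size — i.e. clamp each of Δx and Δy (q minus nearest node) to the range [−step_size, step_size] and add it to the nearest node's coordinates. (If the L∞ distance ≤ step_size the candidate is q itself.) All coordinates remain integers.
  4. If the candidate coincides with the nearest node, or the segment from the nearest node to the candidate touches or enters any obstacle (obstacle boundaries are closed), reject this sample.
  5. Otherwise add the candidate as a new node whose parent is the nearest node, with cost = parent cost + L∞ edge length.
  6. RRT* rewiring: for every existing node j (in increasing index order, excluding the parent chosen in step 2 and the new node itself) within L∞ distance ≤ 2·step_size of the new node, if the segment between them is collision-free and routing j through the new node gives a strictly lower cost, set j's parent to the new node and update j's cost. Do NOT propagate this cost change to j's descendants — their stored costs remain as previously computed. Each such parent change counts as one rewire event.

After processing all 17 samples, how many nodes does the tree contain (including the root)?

Node count: 12

1. q=(9,36) nearest=0 d=36 new=(5,3) → blocked by [5,8]×[2,11], reject
2. q=(10,14) nearest=0 d=14 new=(5,3) → blocked by [5,8]×[2,11], reject
3. q=(16,28) nearest=0 d=28 new=(5,3) → blocked by [5,8]×[2,11], reject
4. q=(10,12) nearest=0 d=12 new=(5,3) → blocked by [5,8]×[2,11], reject
5. q=(15,31) nearest=0 d=31 new=(5,3) → blocked by [5,8]×[2,11], reject
6. q=(12,12) nearest=0 d=12 new=(5,3) → blocked by [5,8]×[2,11], reject
7. q=(2,35) nearest=0 d=35 new=(2,3) → add node 1 parent=0 cost=3
8. q=(0,17) nearest=1 d=14 new=(0,6) → add node 2 parent=1 cost=6
9. q=(9,30) nearest=2 d=24 new=(3,9) → add node 3 parent=2 cost=9
10. q=(5,35) nearest=3 d=26 new=(5,12) → add node 4 parent=3 cost=12
11. q=(3,11) nearest=3 d=2 new=(3,11) → add node 5 parent=3 cost=11
12. q=(14,18) nearest=4 d=9 new=(8,15) → add node 6 parent=4 cost=15
13. q=(2,8) nearest=3 d=1 new=(2,8) → add node 7 parent=3 cost=10
14. q=(17,34) nearest=6 d=19 new=(11,18) → add node 8 parent=6 cost=18
15. q=(1,27) nearest=8 d=10 new=(8,21) → add node 9 parent=8 cost=21
16. q=(0,15) nearest=5 d=4 new=(0,14) → add node 10 parent=5 cost=14
17. q=(8,20) nearest=9 d=1 new=(8,20) → add node 11 parent=9 cost=22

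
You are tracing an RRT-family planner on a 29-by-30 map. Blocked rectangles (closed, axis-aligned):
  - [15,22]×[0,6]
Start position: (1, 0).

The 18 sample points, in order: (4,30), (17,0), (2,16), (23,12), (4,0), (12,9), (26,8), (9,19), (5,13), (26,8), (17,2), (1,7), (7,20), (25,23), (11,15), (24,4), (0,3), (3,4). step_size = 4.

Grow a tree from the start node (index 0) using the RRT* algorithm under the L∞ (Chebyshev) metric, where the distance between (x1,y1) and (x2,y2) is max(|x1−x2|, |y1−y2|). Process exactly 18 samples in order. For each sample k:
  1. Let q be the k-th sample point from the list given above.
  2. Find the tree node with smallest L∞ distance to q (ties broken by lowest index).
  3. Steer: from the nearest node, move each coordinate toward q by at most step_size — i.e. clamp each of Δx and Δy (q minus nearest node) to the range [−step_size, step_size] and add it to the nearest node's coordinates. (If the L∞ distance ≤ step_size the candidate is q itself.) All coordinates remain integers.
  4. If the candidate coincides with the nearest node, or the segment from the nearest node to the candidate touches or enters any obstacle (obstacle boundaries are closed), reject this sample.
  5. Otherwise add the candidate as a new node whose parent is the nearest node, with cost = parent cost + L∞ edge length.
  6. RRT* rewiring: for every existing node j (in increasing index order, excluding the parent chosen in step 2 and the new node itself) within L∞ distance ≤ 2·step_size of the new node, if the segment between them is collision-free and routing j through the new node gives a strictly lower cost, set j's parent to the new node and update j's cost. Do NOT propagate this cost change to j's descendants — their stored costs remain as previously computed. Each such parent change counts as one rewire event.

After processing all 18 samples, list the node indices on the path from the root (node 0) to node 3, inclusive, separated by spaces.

Path: 0 1 3

1. q=(4,30) nearest=0 d=30 new=(4,4) → add node 1 parent=0 cost=4
2. q=(17,0) nearest=1 d=13 new=(8,0) → add node 2 parent=1 cost=8
3. q=(2,16) nearest=1 d=12 new=(2,8) → add node 3 parent=1 cost=8
4. q=(23,12) nearest=2 d=15 new=(12,4) → add node 4 parent=2 cost=12
5. q=(4,0) nearest=0 d=3 new=(4,0) → add node 5 parent=0 cost=3; rewire 2→5 (7<8); rewire 4→5 (11<12)
6. q=(12,9) nearest=4 d=5 new=(12,8) → add node 6 parent=4 cost=15
7. q=(26,8) nearest=4 d=14 new=(16,8) → add node 7 parent=4 cost=15
8. q=(9,19) nearest=3 d=11 new=(6,12) → add node 8 parent=3 cost=12
9. q=(5,13) nearest=8 d=1 new=(5,13) → add node 9 parent=8 cost=13
10. q=(26,8) nearest=7 d=10 new=(20,8) → add node 10 parent=7 cost=19
11. q=(17,2) nearest=4 d=5 new=(16,2) → blocked by [15,22]×[0,6], reject
12. q=(1,7) nearest=3 d=1 new=(1,7) → add node 11 parent=3 cost=9
13. q=(7,20) nearest=9 d=7 new=(7,17) → add node 12 parent=9 cost=17
14. q=(25,23) nearest=6 d=15 new=(16,12) → add node 13 parent=6 cost=19
15. q=(11,15) nearest=12 d=4 new=(11,15) → add node 14 parent=12 cost=21
16. q=(24,4) nearest=10 d=4 new=(24,4) → blocked by [15,22]×[0,6], reject
17. q=(0,3) nearest=0 d=3 new=(0,3) → add node 15 parent=0 cost=3; rewire 11→15 (7<9)
18. q=(3,4) nearest=1 d=1 new=(3,4) → add node 16 parent=1 cost=5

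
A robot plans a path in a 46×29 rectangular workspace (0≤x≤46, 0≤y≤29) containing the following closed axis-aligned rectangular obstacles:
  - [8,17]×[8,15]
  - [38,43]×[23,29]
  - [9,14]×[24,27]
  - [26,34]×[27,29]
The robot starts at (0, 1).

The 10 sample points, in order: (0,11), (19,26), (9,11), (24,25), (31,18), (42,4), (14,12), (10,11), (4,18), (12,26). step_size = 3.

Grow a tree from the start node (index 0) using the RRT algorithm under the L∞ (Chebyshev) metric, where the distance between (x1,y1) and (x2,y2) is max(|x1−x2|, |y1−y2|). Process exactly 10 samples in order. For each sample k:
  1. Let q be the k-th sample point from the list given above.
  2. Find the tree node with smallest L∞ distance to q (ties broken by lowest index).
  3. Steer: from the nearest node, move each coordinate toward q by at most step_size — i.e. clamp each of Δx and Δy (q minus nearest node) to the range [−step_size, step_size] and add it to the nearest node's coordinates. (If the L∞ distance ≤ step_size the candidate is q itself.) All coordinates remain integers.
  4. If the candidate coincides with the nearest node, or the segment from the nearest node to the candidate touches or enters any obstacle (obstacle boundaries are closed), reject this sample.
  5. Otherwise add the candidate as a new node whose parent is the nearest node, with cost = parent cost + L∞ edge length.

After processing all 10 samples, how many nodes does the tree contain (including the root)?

Node count: 6

1. q=(0,11) nearest=0 d=10 new=(0,4) → add node 1 parent=0 cost=3
2. q=(19,26) nearest=1 d=22 new=(3,7) → add node 2 parent=1 cost=6
3. q=(9,11) nearest=2 d=6 new=(6,10) → add node 3 parent=2 cost=9
4. q=(24,25) nearest=3 d=18 new=(9,13) → blocked by [8,17]×[8,15], reject
5. q=(31,18) nearest=3 d=25 new=(9,13) → blocked by [8,17]×[8,15], reject
6. q=(42,4) nearest=3 d=36 new=(9,7) → blocked by [8,17]×[8,15], reject
7. q=(14,12) nearest=3 d=8 new=(9,12) → blocked by [8,17]×[8,15], reject
8. q=(10,11) nearest=3 d=4 new=(9,11) → blocked by [8,17]×[8,15], reject
9. q=(4,18) nearest=3 d=8 new=(4,13) → add node 4 parent=3 cost=12
10. q=(12,26) nearest=4 d=13 new=(7,16) → add node 5 parent=4 cost=15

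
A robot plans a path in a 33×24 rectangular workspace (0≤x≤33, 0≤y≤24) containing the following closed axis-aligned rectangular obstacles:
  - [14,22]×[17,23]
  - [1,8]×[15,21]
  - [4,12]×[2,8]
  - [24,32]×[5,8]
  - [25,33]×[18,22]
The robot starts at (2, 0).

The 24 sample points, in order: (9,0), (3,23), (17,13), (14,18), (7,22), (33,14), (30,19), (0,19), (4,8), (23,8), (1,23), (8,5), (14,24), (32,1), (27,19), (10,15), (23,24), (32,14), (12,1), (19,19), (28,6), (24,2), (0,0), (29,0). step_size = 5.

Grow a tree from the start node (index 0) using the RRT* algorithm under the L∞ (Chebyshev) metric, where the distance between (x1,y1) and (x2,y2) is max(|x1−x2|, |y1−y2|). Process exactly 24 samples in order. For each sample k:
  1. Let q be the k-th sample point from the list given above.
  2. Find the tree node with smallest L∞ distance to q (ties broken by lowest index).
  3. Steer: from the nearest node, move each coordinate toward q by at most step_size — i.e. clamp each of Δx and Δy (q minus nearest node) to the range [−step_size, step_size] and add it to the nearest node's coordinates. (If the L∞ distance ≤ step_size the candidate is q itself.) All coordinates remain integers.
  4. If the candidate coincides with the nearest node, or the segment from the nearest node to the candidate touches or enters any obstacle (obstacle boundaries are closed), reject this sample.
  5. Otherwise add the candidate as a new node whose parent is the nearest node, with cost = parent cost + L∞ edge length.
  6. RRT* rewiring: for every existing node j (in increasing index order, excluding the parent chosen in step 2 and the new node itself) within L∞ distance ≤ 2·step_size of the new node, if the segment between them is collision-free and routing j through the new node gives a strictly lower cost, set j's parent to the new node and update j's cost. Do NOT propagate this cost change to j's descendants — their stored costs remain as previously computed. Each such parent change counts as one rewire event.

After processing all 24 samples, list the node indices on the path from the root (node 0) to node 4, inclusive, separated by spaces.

Path: 0 1 4

1. q=(9,0) nearest=0 d=7 new=(7,0) → add node 1 parent=0 cost=5
2. q=(3,23) nearest=0 d=23 new=(3,5) → add node 2 parent=0 cost=5
3. q=(17,13) nearest=1 d=13 new=(12,5) → blocked by [4,12]×[2,8], reject
4. q=(14,18) nearest=2 d=13 new=(8,10) → blocked by [4,12]×[2,8], reject
5. q=(7,22) nearest=2 d=17 new=(7,10) → blocked by [4,12]×[2,8], reject
6. q=(33,14) nearest=1 d=26 new=(12,5) → blocked by [4,12]×[2,8], reject
7. q=(30,19) nearest=1 d=23 new=(12,5) → blocked by [4,12]×[2,8], reject
8. q=(0,19) nearest=2 d=14 new=(0,10) → add node 3 parent=2 cost=10
9. q=(4,8) nearest=2 d=3 new=(4,8) → blocked by [4,12]×[2,8], reject
10. q=(23,8) nearest=1 d=16 new=(12,5) → blocked by [4,12]×[2,8], reject
11. q=(1,23) nearest=3 d=13 new=(1,15) → blocked by [1,8]×[15,21], reject
12. q=(8,5) nearest=1 d=5 new=(8,5) → blocked by [4,12]×[2,8], reject
13. q=(14,24) nearest=3 d=14 new=(5,15) → blocked by [1,8]×[15,21], reject
14. q=(32,1) nearest=1 d=25 new=(12,1) → add node 4 parent=1 cost=10
15. q=(27,19) nearest=4 d=18 new=(17,6) → add node 5 parent=4 cost=15
16. q=(10,15) nearest=5 d=9 new=(12,11) → add node 6 parent=5 cost=20
17. q=(23,24) nearest=6 d=13 new=(17,16) → add node 7 parent=6 cost=25
18. q=(32,14) nearest=5 d=15 new=(22,11) → add node 8 parent=5 cost=20
19. q=(12,1) nearest=4 d=0 → coincident, reject
20. q=(19,19) nearest=7 d=3 new=(19,19) → blocked by [14,22]×[17,23], reject
21. q=(28,6) nearest=8 d=6 new=(27,6) → blocked by [24,32]×[5,8], reject
22. q=(24,2) nearest=5 d=7 new=(22,2) → add node 9 parent=5 cost=20
23. q=(0,0) nearest=0 d=2 new=(0,0) → add node 10 parent=0 cost=2
24. q=(29,0) nearest=9 d=7 new=(27,0) → add node 11 parent=9 cost=25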